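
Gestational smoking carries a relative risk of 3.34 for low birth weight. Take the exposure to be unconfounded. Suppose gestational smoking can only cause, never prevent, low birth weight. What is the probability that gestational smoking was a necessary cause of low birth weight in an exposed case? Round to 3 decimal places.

Under exogeneity and monotonicity, PN = (RR − 1) / RR = 1 − 1/RR.
PN = (3.34 − 1) / 3.34 = 2.34 / 3.34 ≈ 0.7006

PN ≈ 0.701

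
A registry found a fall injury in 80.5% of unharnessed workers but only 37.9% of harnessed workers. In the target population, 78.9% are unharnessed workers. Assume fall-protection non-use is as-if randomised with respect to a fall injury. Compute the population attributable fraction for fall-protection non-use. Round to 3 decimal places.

PAF ≈ 0.470

p₁ = 0.805, p₀ = 0.379.
Overall risk P(Y=1) = π·p₁ + (1−π)·p₀ = 0.789×0.805 + 0.211×0.379 = 0.71511.
Under exogeneity, PAF = [P(Y=1) − p₀] / P(Y=1).
PAF = (0.71511 − 0.379) / 0.71511 ≈ 0.4700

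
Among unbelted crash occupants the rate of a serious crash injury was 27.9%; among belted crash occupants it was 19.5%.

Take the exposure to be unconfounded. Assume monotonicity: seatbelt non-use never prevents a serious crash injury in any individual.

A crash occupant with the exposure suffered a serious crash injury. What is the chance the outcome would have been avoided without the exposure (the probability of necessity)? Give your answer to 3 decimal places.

p₁ = 0.279, p₀ = 0.195.
Under exogeneity and monotonicity, PN = (p₁ − p₀) / p₁.
PN = (0.279 − 0.195) / 0.279 = 0.084 / 0.279 ≈ 0.3011

PN ≈ 0.301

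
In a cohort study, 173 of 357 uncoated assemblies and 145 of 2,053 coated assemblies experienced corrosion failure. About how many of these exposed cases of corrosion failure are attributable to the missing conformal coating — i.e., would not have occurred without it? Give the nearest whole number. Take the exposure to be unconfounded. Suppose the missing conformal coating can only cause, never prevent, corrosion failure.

p₁ = P(outcome | exposed) = 173/357 = 0.48459
p₀ = P(outcome | unexposed) = 145/2053 = 0.070628
PN = (p₁ − p₀)/p₁ = (0.48459 − 0.070628) / 0.48459 ≈ 0.85425.
Attributable cases ≈ PN × (exposed cases) = 0.85425 × 173 ≈ 147.79.

about 148 cases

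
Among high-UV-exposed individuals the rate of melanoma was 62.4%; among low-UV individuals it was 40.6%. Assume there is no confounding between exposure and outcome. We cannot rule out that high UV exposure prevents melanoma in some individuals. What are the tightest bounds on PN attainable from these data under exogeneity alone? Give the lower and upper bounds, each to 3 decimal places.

p₁ = 0.624, p₀ = 0.406.
Under exogeneity alone the bounds on PN are max{0,(p₁−p₀)/p₁} ≤ PN ≤ min{1,(1−p₀)/p₁}.
  lower = (p₁ − p₀)/p₁ = 0.218 / 0.624 ≈ 0.3494
  upper = min{1, (1 − p₀)/p₁} = 0.594 / 0.624 ≈ 0.9519

0.349 ≤ PN ≤ 0.952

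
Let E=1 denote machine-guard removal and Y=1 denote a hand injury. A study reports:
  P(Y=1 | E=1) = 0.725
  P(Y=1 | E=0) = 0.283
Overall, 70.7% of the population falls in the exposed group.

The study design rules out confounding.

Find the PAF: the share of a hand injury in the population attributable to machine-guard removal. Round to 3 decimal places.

Let p₁ = 0.725, p₀ = 0.283.
Overall risk P(Y=1) = π·p₁ + (1−π)·p₀ = 0.707×0.725 + 0.293×0.283 = 0.59549.
Under exogeneity, PAF = [P(Y=1) − p₀] / P(Y=1).
PAF = (0.59549 − 0.283) / 0.59549 ≈ 0.5248

PAF ≈ 0.525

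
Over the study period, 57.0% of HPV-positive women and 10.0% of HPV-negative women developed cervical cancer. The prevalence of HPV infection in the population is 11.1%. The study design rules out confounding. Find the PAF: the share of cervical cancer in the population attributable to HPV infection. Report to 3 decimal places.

PAF ≈ 0.343

p₁ = 0.57, p₀ = 0.1.
Overall risk P(Y=1) = π·p₁ + (1−π)·p₀ = 0.111×0.57 + 0.889×0.1 = 0.15217.
Under exogeneity, PAF = [P(Y=1) − p₀] / P(Y=1).
PAF = (0.15217 − 0.1) / 0.15217 ≈ 0.3428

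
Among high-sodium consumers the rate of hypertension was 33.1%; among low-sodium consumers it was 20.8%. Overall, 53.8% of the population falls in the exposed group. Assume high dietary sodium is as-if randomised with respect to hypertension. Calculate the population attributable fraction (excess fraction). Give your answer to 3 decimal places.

p₁ = 0.331, p₀ = 0.208.
Overall risk P(Y=1) = π·p₁ + (1−π)·p₀ = 0.538×0.331 + 0.462×0.208 = 0.27417.
Under exogeneity, PAF = [P(Y=1) − p₀] / P(Y=1).
PAF = (0.27417 − 0.208) / 0.27417 ≈ 0.2414

PAF ≈ 0.241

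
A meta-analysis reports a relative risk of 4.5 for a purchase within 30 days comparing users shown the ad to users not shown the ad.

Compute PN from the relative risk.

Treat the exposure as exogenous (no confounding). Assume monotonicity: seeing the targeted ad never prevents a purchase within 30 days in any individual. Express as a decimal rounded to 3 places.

Under exogeneity and monotonicity, PN = (RR − 1) / RR = 1 − 1/RR.
PN = (4.5 − 1) / 4.5 = 3.5 / 4.5 ≈ 0.7778

PN ≈ 0.778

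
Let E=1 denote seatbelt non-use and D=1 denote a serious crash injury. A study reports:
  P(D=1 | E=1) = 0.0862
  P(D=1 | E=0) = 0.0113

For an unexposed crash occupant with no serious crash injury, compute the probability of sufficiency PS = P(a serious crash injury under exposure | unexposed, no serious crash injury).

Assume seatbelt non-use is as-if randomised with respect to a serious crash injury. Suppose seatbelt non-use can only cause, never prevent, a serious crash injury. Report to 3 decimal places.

Let p₁ = 0.0862, p₀ = 0.0113.
Under exogeneity and monotonicity, PS = (p₁ − p₀) / (1 − p₀).
PS = (0.0862 − 0.0113) / (1 − 0.0113) = 0.0749 / 0.9887 ≈ 0.0758

PS ≈ 0.076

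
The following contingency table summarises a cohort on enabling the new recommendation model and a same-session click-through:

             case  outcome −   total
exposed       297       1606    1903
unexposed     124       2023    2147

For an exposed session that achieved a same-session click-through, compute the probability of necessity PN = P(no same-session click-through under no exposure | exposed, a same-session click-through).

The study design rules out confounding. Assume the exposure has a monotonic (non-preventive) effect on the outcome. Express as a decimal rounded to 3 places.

PN ≈ 0.630

p₁ = P(outcome | exposed) = 297/1903 = 0.15607
p₀ = P(outcome | unexposed) = 124/2147 = 0.057755
Under exogeneity and monotonicity, PN = (p₁ − p₀) / p₁.
PN = (0.15607 − 0.057755) / 0.15607 = 0.098314 / 0.15607 ≈ 0.6299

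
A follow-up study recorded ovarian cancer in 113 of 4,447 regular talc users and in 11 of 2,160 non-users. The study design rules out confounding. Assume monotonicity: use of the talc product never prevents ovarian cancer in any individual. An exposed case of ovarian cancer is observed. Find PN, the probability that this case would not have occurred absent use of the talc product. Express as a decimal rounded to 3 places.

p₁ = P(outcome | exposed) = 113/4447 = 0.02541
p₀ = P(outcome | unexposed) = 11/2160 = 0.0050926
Under exogeneity and monotonicity, PN = (p₁ − p₀) / p₁.
PN = (0.02541 − 0.0050926) / 0.02541 = 0.020318 / 0.02541 ≈ 0.7996

PN ≈ 0.800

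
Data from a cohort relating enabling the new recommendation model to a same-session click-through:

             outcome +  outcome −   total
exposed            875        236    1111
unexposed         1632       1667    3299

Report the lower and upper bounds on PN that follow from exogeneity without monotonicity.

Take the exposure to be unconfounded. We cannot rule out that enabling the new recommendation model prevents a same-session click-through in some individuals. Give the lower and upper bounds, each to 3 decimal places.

0.372 ≤ PN ≤ 0.642

p₁ = P(outcome | exposed) = 875/1111 = 0.78758
p₀ = P(outcome | unexposed) = 1632/3299 = 0.4947
Under exogeneity alone the bounds on PN are max{0,(p₁−p₀)/p₁} ≤ PN ≤ min{1,(1−p₀)/p₁}.
  lower = (p₁ − p₀)/p₁ = 0.29288 / 0.78758 ≈ 0.3719
  upper = min{1, (1 − p₀)/p₁} = 0.5053 / 0.78758 ≈ 0.6416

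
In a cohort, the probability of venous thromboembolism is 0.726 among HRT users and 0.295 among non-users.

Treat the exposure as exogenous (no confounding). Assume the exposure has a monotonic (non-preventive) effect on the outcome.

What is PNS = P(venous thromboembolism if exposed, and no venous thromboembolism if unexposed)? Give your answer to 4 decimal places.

Let p₁ = 0.726, p₀ = 0.295.
Under exogeneity and monotonicity, PNS = p₁ − p₀.
PNS = 0.726 − 0.295 = 0.431

PNS ≈ 0.4310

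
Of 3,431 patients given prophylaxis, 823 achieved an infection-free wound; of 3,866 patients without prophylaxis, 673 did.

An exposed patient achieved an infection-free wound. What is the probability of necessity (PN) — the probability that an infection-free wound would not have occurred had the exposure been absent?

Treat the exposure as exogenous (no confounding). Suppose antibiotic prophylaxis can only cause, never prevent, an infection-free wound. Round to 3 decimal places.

PN ≈ 0.274

p₁ = P(outcome | exposed) = 823/3431 = 0.23987
p₀ = P(outcome | unexposed) = 673/3866 = 0.17408
Under exogeneity and monotonicity, PN = (p₁ − p₀) / p₁.
PN = (0.23987 − 0.17408) / 0.23987 = 0.06579 / 0.23987 ≈ 0.2743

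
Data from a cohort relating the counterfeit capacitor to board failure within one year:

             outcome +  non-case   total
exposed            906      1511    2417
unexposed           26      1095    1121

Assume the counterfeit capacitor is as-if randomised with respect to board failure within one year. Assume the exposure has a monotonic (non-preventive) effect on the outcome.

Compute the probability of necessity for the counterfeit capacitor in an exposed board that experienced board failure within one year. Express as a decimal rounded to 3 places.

p₁ = P(outcome | exposed) = 906/2417 = 0.37484
p₀ = P(outcome | unexposed) = 26/1121 = 0.023194
Under exogeneity and monotonicity, PN = (p₁ − p₀)/p₁.
PN = (0.37484 − 0.023194) / 0.37484 ≈ 0.9381

PN ≈ 0.938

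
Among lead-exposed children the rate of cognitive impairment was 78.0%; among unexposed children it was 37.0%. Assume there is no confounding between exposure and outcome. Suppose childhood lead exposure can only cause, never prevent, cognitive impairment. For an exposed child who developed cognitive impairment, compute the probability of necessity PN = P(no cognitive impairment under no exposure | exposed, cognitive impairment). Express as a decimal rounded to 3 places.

PN ≈ 0.526

p₁ = 0.78, p₀ = 0.37.
Under exogeneity and monotonicity, PN = (p₁ − p₀) / p₁.
PN = (0.78 − 0.37) / 0.78 = 0.41 / 0.78 ≈ 0.5256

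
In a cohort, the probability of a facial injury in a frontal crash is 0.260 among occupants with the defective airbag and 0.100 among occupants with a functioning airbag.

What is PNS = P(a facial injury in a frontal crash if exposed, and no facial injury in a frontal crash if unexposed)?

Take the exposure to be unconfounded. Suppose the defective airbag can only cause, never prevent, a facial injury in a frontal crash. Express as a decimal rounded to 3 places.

PNS ≈ 0.160

Let p₁ = 0.26, p₀ = 0.1.
Under exogeneity and monotonicity, PNS = p₁ − p₀.
PNS = 0.26 − 0.1 = 0.16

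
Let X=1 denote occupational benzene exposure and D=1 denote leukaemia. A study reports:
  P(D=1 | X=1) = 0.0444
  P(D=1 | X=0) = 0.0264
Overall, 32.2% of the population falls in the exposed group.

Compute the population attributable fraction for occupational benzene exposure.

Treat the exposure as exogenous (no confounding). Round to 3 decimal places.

Let p₁ = 0.0444, p₀ = 0.0264.
Overall risk P(Y=1) = π·p₁ + (1−π)·p₀ = 0.322×0.0444 + 0.678×0.0264 = 0.032196.
Under exogeneity, PAF = [P(Y=1) − p₀] / P(Y=1).
PAF = (0.032196 − 0.0264) / 0.032196 ≈ 0.1800

PAF ≈ 0.180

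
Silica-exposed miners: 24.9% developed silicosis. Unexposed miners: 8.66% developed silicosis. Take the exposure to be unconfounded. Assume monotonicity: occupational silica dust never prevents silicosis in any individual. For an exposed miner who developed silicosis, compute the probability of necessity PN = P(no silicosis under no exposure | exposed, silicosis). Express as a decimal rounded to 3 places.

PN ≈ 0.652

p₁ = 0.249, p₀ = 0.0866.
Under exogeneity and monotonicity, PN = (p₁ − p₀) / p₁.
PN = (0.249 − 0.0866) / 0.249 = 0.1624 / 0.249 ≈ 0.6522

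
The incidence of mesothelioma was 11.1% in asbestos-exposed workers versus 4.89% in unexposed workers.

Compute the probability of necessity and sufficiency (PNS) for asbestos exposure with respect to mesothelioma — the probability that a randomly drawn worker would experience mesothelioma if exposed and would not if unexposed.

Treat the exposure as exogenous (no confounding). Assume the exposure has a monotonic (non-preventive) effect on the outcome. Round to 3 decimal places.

p₁ = 0.111, p₀ = 0.0489.
Under exogeneity and monotonicity, PNS = p₁ − p₀.
PNS = 0.111 − 0.0489 = 0.0621

PNS ≈ 0.062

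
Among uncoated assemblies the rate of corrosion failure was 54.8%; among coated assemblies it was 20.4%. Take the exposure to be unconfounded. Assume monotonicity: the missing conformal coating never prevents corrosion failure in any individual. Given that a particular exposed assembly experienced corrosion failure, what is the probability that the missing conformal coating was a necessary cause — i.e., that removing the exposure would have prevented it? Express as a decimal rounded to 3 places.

p₁ = 0.548, p₀ = 0.204.
Under exogeneity and monotonicity, PN = (p₁ − p₀) / p₁.
PN = (0.548 − 0.204) / 0.548 = 0.344 / 0.548 ≈ 0.6277

PN ≈ 0.628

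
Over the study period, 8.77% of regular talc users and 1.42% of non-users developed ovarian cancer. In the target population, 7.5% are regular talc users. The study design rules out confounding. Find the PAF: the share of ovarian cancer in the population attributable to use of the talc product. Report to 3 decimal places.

p₁ = 0.0877, p₀ = 0.0142.
Overall risk P(Y=1) = π·p₁ + (1−π)·p₀ = 0.075×0.0877 + 0.925×0.0142 = 0.019713.
Under exogeneity, PAF = [P(Y=1) − p₀] / P(Y=1).
PAF = (0.019713 − 0.0142) / 0.019713 ≈ 0.2796

PAF ≈ 0.280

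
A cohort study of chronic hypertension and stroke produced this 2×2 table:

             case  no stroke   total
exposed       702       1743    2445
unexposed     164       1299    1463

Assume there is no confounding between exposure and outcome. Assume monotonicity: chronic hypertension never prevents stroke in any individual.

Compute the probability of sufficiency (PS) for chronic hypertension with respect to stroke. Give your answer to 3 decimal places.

p₁ = P(outcome | exposed) = 702/2445 = 0.28712
p₀ = P(outcome | unexposed) = 164/1463 = 0.1121
Under exogeneity and monotonicity, PS = (p₁ − p₀)/(1 − p₀).
PS = (0.28712 − 0.1121) / 0.8879 ≈ 0.1971

PS ≈ 0.197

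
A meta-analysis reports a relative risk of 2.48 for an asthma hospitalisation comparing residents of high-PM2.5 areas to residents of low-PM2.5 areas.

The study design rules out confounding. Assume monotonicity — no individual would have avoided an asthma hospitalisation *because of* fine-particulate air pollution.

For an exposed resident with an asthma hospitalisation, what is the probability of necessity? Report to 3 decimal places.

PN ≈ 0.597

Under exogeneity and monotonicity, PN = (RR − 1) / RR = 1 − 1/RR.
PN = (2.48 − 1) / 2.48 = 1.48 / 2.48 ≈ 0.5968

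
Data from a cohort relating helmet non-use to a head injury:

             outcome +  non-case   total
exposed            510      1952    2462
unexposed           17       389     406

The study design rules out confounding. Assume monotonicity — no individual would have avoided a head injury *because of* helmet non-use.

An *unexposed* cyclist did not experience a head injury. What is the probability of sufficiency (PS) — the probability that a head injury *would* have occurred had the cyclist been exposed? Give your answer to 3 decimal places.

PS ≈ 0.172

p₁ = P(outcome | exposed) = 510/2462 = 0.20715
p₀ = P(outcome | unexposed) = 17/406 = 0.041872
Under exogeneity and monotonicity, PS = (p₁ − p₀)/(1 − p₀).
PS = (0.20715 − 0.041872) / 0.95813 ≈ 0.1725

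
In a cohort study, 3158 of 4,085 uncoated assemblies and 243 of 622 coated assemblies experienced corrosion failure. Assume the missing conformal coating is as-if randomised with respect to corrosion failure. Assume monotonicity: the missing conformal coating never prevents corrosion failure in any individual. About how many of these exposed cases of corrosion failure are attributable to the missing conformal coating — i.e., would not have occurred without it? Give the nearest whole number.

about 1562 cases

p₁ = P(outcome | exposed) = 3158/4085 = 0.77307
p₀ = P(outcome | unexposed) = 243/622 = 0.39068
PN = (p₁ − p₀)/p₁ = (0.77307 − 0.39068) / 0.77307 ≈ 0.49465.
Attributable cases ≈ PN × (exposed cases) = 0.49465 × 3158 ≈ 1562.09.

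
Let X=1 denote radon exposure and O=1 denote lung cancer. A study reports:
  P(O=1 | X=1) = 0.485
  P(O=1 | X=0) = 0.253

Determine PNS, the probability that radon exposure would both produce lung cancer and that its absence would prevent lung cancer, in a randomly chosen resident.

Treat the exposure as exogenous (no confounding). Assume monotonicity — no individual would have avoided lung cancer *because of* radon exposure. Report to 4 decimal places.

PNS ≈ 0.2320

Let p₁ = 0.485, p₀ = 0.253.
Under exogeneity and monotonicity, PNS = p₁ − p₀.
PNS = 0.485 − 0.253 = 0.232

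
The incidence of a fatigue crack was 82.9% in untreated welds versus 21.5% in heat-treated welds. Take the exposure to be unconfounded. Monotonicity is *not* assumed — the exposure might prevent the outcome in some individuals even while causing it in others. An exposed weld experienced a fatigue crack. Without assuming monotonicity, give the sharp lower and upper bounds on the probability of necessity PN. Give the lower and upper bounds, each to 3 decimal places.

p₁ = 0.829, p₀ = 0.215.
Under exogeneity alone the bounds on PN are max{0,(p₁−p₀)/p₁} ≤ PN ≤ min{1,(1−p₀)/p₁}.
  lower = (p₁ − p₀)/p₁ = 0.614 / 0.829 ≈ 0.7407
  upper = min{1, (1 − p₀)/p₁} = 0.785 / 0.829 ≈ 0.9469

0.741 ≤ PN ≤ 0.947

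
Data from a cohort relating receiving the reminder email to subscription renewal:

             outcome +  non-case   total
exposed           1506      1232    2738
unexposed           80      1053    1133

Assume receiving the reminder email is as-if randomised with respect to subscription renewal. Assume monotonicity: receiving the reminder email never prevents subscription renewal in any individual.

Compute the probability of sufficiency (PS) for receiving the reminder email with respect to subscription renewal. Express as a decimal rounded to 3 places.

PS ≈ 0.516

p₁ = P(outcome | exposed) = 1506/2738 = 0.55004
p₀ = P(outcome | unexposed) = 80/1133 = 0.070609
Under exogeneity and monotonicity, PS = (p₁ − p₀) / (1 − p₀).
PS = (0.55004 − 0.070609) / (1 − 0.070609) = 0.47943 / 0.92939 ≈ 0.5159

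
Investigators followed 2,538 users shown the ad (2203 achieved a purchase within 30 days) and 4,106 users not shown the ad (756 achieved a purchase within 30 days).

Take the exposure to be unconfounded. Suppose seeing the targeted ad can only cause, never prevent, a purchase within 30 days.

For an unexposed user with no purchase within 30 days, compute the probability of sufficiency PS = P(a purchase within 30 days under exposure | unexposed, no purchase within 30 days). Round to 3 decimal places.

PS ≈ 0.838

p₁ = P(outcome | exposed) = 2203/2538 = 0.86801
p₀ = P(outcome | unexposed) = 756/4106 = 0.18412
Under exogeneity and monotonicity, PS = (p₁ − p₀) / (1 − p₀).
PS = (0.86801 − 0.18412) / (1 − 0.18412) = 0.68389 / 0.81588 ≈ 0.8382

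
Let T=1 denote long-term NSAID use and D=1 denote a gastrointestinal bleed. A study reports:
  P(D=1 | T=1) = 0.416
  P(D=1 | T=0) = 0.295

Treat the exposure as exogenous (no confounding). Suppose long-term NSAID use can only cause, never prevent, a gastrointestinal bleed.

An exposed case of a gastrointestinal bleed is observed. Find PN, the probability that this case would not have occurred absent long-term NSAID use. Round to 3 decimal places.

PN ≈ 0.291

Let p₁ = 0.416, p₀ = 0.295.
Under exogeneity and monotonicity, PN = (p₁ − p₀) / p₁.
PN = (0.416 − 0.295) / 0.416 = 0.121 / 0.416 ≈ 0.2909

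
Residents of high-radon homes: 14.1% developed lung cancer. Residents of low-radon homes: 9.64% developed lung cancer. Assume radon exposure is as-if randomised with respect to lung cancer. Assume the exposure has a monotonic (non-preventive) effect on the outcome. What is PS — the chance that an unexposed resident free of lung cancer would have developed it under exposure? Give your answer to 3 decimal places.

PS ≈ 0.049

p₁ = 0.141, p₀ = 0.0964.
Under exogeneity and monotonicity, PS = (p₁ − p₀) / (1 − p₀).
PS = (0.141 − 0.0964) / (1 − 0.0964) = 0.0446 / 0.9036 ≈ 0.0494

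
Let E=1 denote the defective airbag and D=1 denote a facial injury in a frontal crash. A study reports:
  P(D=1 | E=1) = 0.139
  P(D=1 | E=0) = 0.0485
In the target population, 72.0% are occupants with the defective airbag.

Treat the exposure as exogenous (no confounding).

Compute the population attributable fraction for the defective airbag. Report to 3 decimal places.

PAF ≈ 0.573

Let p₁ = 0.139, p₀ = 0.0485.
Overall risk P(Y=1) = π·p₁ + (1−π)·p₀ = 0.72×0.139 + 0.28×0.0485 = 0.11366.
Under exogeneity, PAF = [P(Y=1) − p₀] / P(Y=1).
PAF = (0.11366 − 0.0485) / 0.11366 ≈ 0.5733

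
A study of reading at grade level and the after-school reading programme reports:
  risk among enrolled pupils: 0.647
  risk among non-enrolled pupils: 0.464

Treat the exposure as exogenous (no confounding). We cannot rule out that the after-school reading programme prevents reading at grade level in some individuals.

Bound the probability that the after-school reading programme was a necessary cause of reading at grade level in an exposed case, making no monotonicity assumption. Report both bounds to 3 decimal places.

Let p₁ = 0.647, p₀ = 0.464.
Under exogeneity alone the bounds on PN are max{0,(p₁−p₀)/p₁} ≤ PN ≤ min{1,(1−p₀)/p₁}.
  lower = (p₁ − p₀)/p₁ = 0.183 / 0.647 ≈ 0.2828
  upper = min{1, (1 − p₀)/p₁} = 0.536 / 0.647 ≈ 0.8284

0.283 ≤ PN ≤ 0.828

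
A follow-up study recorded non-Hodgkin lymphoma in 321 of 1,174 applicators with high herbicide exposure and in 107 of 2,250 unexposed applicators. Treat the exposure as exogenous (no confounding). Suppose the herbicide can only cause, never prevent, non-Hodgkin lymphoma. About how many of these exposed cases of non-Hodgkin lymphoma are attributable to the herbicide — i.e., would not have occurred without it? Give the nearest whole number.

p₁ = P(outcome | exposed) = 321/1174 = 0.27342
p₀ = P(outcome | unexposed) = 107/2250 = 0.047556
PN = (p₁ − p₀)/p₁ = (0.27342 − 0.047556) / 0.27342 ≈ 0.82607.
Attributable cases ≈ PN × (exposed cases) = 0.82607 × 321 ≈ 265.17.

about 265 cases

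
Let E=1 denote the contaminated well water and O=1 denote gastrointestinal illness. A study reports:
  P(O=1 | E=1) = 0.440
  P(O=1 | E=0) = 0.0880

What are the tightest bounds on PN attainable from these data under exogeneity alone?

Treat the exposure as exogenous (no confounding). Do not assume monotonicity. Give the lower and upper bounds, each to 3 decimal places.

Let p₁ = 0.44, p₀ = 0.088.
Under exogeneity alone the bounds on PN are max{0,(p₁−p₀)/p₁} ≤ PN ≤ min{1,(1−p₀)/p₁}.
  lower = (p₁ − p₀)/p₁ = 0.352 / 0.44 ≈ 0.8000
  upper = min{1, (1 − p₀)/p₁} = 0.912 / 0.44 ≈ 2.0727 → capped at 1

0.800 ≤ PN ≤ 1.000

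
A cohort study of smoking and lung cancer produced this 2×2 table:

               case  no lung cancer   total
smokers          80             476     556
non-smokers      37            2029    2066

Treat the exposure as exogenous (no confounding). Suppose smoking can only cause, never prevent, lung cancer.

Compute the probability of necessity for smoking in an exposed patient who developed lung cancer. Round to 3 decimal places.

p₁ = P(outcome | exposed) = 80/556 = 0.14388
p₀ = P(outcome | unexposed) = 37/2066 = 0.017909
Under exogeneity and monotonicity, PN = (p₁ − p₀)/p₁.
PN = (0.14388 − 0.017909) / 0.14388 ≈ 0.8755

PN ≈ 0.876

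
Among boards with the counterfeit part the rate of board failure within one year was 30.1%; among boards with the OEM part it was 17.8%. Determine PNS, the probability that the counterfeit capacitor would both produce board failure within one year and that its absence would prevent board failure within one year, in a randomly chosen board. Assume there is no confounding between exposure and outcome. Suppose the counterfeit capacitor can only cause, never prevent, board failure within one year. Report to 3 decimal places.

PNS ≈ 0.123

p₁ = 0.301, p₀ = 0.178.
Under exogeneity and monotonicity, PNS = p₁ − p₀.
PNS = 0.301 − 0.178 = 0.123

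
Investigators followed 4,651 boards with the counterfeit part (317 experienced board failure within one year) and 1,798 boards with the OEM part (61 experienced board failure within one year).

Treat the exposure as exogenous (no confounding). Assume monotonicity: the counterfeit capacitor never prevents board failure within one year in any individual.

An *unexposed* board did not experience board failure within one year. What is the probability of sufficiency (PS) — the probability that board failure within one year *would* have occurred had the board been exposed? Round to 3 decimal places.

PS ≈ 0.035

p₁ = P(outcome | exposed) = 317/4651 = 0.068157
p₀ = P(outcome | unexposed) = 61/1798 = 0.033927
Under exogeneity and monotonicity, PS = (p₁ − p₀) / (1 − p₀).
PS = (0.068157 − 0.033927) / (1 − 0.033927) = 0.034231 / 0.96607 ≈ 0.0354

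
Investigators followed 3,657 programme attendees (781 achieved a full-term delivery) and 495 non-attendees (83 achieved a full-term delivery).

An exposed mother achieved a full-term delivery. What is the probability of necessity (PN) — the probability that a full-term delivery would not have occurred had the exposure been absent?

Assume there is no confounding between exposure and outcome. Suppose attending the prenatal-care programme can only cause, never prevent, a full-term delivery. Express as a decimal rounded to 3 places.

p₁ = P(outcome | exposed) = 781/3657 = 0.21356
p₀ = P(outcome | unexposed) = 83/495 = 0.16768
Under exogeneity and monotonicity, PN = (p₁ − p₀) / p₁.
PN = (0.21356 − 0.16768) / 0.21356 = 0.045886 / 0.21356 ≈ 0.2149

PN ≈ 0.215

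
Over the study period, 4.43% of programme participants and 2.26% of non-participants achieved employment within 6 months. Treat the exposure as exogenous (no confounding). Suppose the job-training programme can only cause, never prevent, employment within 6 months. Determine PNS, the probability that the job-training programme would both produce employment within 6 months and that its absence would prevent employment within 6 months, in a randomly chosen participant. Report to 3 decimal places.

PNS ≈ 0.022

p₁ = 0.0443, p₀ = 0.0226.
Under exogeneity and monotonicity, PNS = p₁ − p₀.
PNS = 0.0443 − 0.0226 = 0.0217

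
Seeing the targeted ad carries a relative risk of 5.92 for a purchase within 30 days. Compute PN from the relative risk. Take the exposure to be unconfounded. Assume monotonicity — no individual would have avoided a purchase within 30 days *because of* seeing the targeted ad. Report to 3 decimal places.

Under exogeneity and monotonicity, PN = (RR − 1) / RR = 1 − 1/RR.
PN = (5.92 − 1) / 5.92 = 4.92 / 5.92 ≈ 0.8311

PN ≈ 0.831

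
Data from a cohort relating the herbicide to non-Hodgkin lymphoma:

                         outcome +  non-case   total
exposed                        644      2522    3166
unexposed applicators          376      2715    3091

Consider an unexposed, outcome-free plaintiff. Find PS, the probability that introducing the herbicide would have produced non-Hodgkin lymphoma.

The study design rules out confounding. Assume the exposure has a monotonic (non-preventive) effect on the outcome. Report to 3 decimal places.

PS ≈ 0.093

p₁ = P(outcome | exposed) = 644/3166 = 0.20341
p₀ = P(outcome | unexposed) = 376/3091 = 0.12164
Under exogeneity and monotonicity, PS = (p₁ − p₀) / (1 − p₀).
PS = (0.20341 − 0.12164) / (1 − 0.12164) = 0.081768 / 0.87836 ≈ 0.0931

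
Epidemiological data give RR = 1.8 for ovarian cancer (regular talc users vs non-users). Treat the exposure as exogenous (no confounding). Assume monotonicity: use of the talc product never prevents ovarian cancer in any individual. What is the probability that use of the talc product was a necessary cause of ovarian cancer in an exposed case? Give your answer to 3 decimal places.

PN ≈ 0.444

Under exogeneity and monotonicity, PN = (RR − 1) / RR = 1 − 1/RR.
PN = (1.8 − 1) / 1.8 = 0.8 / 1.8 ≈ 0.4444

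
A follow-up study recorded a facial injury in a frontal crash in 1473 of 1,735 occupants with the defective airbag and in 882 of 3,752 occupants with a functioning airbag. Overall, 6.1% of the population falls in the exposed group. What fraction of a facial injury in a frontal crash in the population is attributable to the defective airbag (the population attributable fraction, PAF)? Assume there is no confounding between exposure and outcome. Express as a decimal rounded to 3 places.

p₁ = P(outcome | exposed) = 1473/1735 = 0.84899
p₀ = P(outcome | unexposed) = 882/3752 = 0.23507
Overall risk P(Y=1) = π·p₁ + (1−π)·p₀ = 0.061×0.84899 + 0.939×0.23507 = 0.27252.
Under exogeneity, PAF = [P(Y=1) − p₀] / P(Y=1).
PAF = (0.27252 − 0.23507) / 0.27252 ≈ 0.1374

PAF ≈ 0.137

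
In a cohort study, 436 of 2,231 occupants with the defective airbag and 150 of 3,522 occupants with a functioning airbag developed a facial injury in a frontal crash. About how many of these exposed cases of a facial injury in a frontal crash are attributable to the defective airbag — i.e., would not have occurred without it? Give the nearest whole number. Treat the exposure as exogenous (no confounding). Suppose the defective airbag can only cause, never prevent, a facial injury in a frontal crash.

about 341 cases

p₁ = P(outcome | exposed) = 436/2231 = 0.19543
p₀ = P(outcome | unexposed) = 150/3522 = 0.042589
PN = (p₁ − p₀)/p₁ = (0.19543 − 0.042589) / 0.19543 ≈ 0.78207.
Attributable cases ≈ PN × (exposed cases) = 0.78207 × 436 ≈ 340.98.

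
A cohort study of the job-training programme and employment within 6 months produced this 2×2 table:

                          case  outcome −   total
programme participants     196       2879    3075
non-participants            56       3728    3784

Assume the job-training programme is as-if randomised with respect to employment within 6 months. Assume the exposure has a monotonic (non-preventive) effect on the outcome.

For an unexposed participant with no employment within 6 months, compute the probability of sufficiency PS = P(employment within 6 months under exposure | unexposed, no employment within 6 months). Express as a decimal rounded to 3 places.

p₁ = P(outcome | exposed) = 196/3075 = 0.06374
p₀ = P(outcome | unexposed) = 56/3784 = 0.014799
Under exogeneity and monotonicity, PS = (p₁ − p₀)/(1 − p₀).
PS = (0.06374 − 0.014799) / 0.9852 ≈ 0.0497

PS ≈ 0.050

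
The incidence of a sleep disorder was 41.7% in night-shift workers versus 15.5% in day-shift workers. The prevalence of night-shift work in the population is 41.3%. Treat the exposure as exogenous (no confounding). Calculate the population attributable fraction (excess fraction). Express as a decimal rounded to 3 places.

PAF ≈ 0.411

p₁ = 0.417, p₀ = 0.155.
Overall risk P(Y=1) = π·p₁ + (1−π)·p₀ = 0.413×0.417 + 0.587×0.155 = 0.26321.
Under exogeneity, PAF = [P(Y=1) − p₀] / P(Y=1).
PAF = (0.26321 − 0.155) / 0.26321 ≈ 0.4111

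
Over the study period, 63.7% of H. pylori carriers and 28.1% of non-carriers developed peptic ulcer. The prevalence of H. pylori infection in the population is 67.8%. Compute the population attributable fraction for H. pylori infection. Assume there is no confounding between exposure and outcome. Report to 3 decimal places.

PAF ≈ 0.462

p₁ = 0.637, p₀ = 0.281.
Overall risk P(Y=1) = π·p₁ + (1−π)·p₀ = 0.678×0.637 + 0.322×0.281 = 0.52237.
Under exogeneity, PAF = [P(Y=1) − p₀] / P(Y=1).
PAF = (0.52237 − 0.281) / 0.52237 ≈ 0.4621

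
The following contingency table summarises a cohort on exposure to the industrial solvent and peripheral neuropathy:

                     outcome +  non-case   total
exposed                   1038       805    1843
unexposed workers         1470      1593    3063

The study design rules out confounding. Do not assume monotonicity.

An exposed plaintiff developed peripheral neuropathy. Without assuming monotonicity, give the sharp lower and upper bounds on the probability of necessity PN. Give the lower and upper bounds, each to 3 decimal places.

0.148 ≤ PN ≤ 0.923

p₁ = P(outcome | exposed) = 1038/1843 = 0.56321
p₀ = P(outcome | unexposed) = 1470/3063 = 0.47992
Under exogeneity alone the bounds on PN are max{0,(p₁−p₀)/p₁} ≤ PN ≤ min{1,(1−p₀)/p₁}.
  lower = (p₁ − p₀)/p₁ = 0.083291 / 0.56321 ≈ 0.1479
  upper = min{1, (1 − p₀)/p₁} = 0.52008 / 0.56321 ≈ 0.9234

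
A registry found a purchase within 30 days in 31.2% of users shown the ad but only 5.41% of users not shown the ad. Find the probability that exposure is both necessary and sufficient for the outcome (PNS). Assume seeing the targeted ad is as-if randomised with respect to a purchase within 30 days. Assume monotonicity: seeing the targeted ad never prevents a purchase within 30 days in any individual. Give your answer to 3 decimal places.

p₁ = 0.312, p₀ = 0.0541.
Under exogeneity and monotonicity, PNS = p₁ − p₀.
PNS = 0.312 − 0.0541 = 0.2579

PNS ≈ 0.258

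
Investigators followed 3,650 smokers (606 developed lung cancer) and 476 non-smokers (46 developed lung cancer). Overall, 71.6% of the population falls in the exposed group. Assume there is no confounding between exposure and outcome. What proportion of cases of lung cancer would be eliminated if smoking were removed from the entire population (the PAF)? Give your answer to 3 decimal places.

p₁ = P(outcome | exposed) = 606/3650 = 0.16603
p₀ = P(outcome | unexposed) = 46/476 = 0.096639
Overall risk P(Y=1) = π·p₁ + (1−π)·p₀ = 0.716×0.16603 + 0.284×0.096639 = 0.14632.
Under exogeneity, PAF = [P(Y=1) − p₀] / P(Y=1).
PAF = (0.14632 − 0.096639) / 0.14632 ≈ 0.3395

PAF ≈ 0.340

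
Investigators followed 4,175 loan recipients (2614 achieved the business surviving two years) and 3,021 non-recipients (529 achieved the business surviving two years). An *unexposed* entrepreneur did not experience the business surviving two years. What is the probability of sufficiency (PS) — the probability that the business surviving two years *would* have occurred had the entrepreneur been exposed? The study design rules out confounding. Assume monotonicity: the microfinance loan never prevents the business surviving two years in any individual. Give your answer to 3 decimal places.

PS ≈ 0.547

p₁ = P(outcome | exposed) = 2614/4175 = 0.62611
p₀ = P(outcome | unexposed) = 529/3021 = 0.17511
Under exogeneity and monotonicity, PS = (p₁ − p₀) / (1 − p₀).
PS = (0.62611 − 0.17511) / (1 − 0.17511) = 0.451 / 0.82489 ≈ 0.5467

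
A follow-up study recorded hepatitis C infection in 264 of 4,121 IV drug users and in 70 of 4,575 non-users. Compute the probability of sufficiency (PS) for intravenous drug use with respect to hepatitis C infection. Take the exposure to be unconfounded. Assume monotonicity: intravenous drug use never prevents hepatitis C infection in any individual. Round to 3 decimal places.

p₁ = P(outcome | exposed) = 264/4121 = 0.064062
p₀ = P(outcome | unexposed) = 70/4575 = 0.015301
Under exogeneity and monotonicity, PS = (p₁ − p₀) / (1 − p₀).
PS = (0.064062 − 0.015301) / (1 − 0.015301) = 0.048762 / 0.9847 ≈ 0.0495

PS ≈ 0.050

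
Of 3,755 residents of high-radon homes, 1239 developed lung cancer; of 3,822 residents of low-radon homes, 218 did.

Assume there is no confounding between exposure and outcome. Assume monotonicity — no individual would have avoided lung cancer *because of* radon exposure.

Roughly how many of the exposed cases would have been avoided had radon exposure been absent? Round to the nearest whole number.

p₁ = P(outcome | exposed) = 1239/3755 = 0.32996
p₀ = P(outcome | unexposed) = 218/3822 = 0.057038
PN = (p₁ − p₀)/p₁ = (0.32996 − 0.057038) / 0.32996 ≈ 0.82714.
Attributable cases ≈ PN × (exposed cases) = 0.82714 × 1239 ≈ 1024.82.

about 1025 cases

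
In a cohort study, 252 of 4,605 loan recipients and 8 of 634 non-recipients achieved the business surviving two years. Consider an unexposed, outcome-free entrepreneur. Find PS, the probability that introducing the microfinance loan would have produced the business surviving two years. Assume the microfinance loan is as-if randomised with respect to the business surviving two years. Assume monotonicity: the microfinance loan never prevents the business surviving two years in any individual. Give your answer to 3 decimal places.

PS ≈ 0.043

p₁ = P(outcome | exposed) = 252/4605 = 0.054723
p₀ = P(outcome | unexposed) = 8/634 = 0.012618
Under exogeneity and monotonicity, PS = (p₁ − p₀) / (1 − p₀).
PS = (0.054723 − 0.012618) / (1 − 0.012618) = 0.042105 / 0.98738 ≈ 0.0426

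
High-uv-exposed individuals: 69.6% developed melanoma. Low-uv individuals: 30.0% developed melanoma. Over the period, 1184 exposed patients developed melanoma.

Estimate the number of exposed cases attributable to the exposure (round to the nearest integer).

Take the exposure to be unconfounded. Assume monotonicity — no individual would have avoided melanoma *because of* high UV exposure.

p₁ = 0.696, p₀ = 0.3.
PN = (p₁ − p₀)/p₁ = (0.696 − 0.3) / 0.696 ≈ 0.56897.
Attributable cases ≈ PN × (exposed cases) = 0.56897 × 1184 ≈ 673.66.

about 674 cases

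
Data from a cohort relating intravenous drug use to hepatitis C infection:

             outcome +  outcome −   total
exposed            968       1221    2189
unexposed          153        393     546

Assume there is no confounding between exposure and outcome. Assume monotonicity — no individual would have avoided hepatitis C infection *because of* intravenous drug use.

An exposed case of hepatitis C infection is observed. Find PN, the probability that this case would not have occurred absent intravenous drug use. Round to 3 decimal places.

PN ≈ 0.366

p₁ = P(outcome | exposed) = 968/2189 = 0.44221
p₀ = P(outcome | unexposed) = 153/546 = 0.28022
Under exogeneity and monotonicity, PN = (p₁ − p₀) / p₁.
PN = (0.44221 − 0.28022) / 0.44221 = 0.16199 / 0.44221 ≈ 0.3663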